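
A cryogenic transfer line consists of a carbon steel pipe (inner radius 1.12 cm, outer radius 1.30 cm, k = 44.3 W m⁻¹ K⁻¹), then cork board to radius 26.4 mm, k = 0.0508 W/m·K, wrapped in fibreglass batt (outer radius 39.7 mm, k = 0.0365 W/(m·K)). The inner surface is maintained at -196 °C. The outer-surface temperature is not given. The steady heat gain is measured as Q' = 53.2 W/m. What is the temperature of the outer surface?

T_out = 16.7 °C

Sum the resistances:
  R'_carbon steel = ln(0.0130/0.0112)/(2πk) = 0.1490/(2π·44.3) = 5.354×10^-4 m·K/W
  R'_cork board = ln(0.0264/0.0130)/(2πk) = 0.7084/(2π·0.0508) = 2.219 m·K/W
  R'_fibreglass batt = ln(0.0397/0.0264)/(2πk) = 0.4080/(2π·0.0365) = 1.779 m·K/W
ΣR = 3.999 m·K/W
ΔT = Q'·ΣR = 53.2 × 3.999 = 212.7 K
Heat flows inward, so T_out = T_in + ΔT = -196 + 212.7 = 16.7 °C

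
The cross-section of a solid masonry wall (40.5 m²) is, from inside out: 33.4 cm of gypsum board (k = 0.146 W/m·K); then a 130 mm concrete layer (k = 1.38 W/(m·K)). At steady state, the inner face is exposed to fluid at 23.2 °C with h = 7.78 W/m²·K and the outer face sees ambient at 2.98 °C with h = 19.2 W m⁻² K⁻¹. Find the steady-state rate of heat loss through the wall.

Q = 320 W

Series thermal resistances, inner to outer:
  R_conv,in = 1/(hA) = 1/(7.78·40.5) = 0.003174 K/W
  R_gypsum board = L/(kA) = 0.334/(0.146·40.5) = 0.05649 K/W
  R_concrete = L/(kA) = 0.130/(1.38·40.5) = 0.002326 K/W
  R_conv,out = 1/(hA) = 1/(19.2·40.5) = 0.001286 K/W
ΣR = 0.003174 + 0.05649 + 0.002326 + 0.001286 = 0.06328 K/W
Q = ΔT/ΣR = (23.2 °C − 2.98 °C)/0.06328 = 320 W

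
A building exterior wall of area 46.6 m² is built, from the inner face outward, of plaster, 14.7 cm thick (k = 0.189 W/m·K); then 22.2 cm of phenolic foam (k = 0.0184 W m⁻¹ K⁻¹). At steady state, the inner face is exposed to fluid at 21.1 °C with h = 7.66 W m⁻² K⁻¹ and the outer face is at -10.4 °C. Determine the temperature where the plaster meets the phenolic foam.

Resistance network (inner→outer):
  R_conv,in = 1/(hA) = 1/(7.66·46.6) = 0.002801 K/W
  R_plaster = L/(kA) = 0.147/(0.189·46.6) = 0.01669 K/W
  R_phenolic foam = L/(kA) = 0.222/(0.0184·46.6) = 0.2589 K/W
ΣR = 0.002801 + 0.01669 + 0.2589 = 0.2784 K/W
Q = ΔT/ΣR = (21.1 °C − -10.4 °C)/0.2784 = 113.1 W
From the inner boundary to the plaster/phenolic foam interface, ΣR_partial = 0.01949 K/W.
T_interface = T_in − Q·ΣR_partial = 21.1 °C − (113.1)(0.01949) = 18.9 °C

T = 18.9 °C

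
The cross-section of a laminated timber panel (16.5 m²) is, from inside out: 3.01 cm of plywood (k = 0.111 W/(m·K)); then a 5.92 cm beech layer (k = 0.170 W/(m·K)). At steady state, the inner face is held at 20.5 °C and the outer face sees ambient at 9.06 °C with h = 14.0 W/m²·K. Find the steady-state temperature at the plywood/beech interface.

Resistance network (inner→outer):
  R_plywood = L/(kA) = 0.0301/(0.111·16.5) = 0.01643 K/W
  R_beech = L/(kA) = 0.0592/(0.170·16.5) = 0.02111 K/W
  R_conv,out = 1/(hA) = 1/(14.0·16.5) = 0.004329 K/W
ΣR = 0.01643 + 0.02111 + 0.004329 = 0.04187 K/W
Q = ΔT/ΣR = (20.5 °C − 9.06 °C)/0.04187 = 273.2 W
From the inner boundary to the plywood/beech interface, ΣR_partial = 0.01643 K/W.
T_interface = T_in − Q·ΣR_partial = 20.5 °C − (273.2)(0.01643) = 16.0 °C

T = 16.0 °C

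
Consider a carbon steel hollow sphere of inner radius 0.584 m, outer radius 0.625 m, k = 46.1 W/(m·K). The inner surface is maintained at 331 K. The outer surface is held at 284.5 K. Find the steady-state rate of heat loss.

Q = 240 kW

Q = 4πk·ΔT/(1/r₁ − 1/r₂) = 4π × 46.1 × 46.5 / (1/0.584 − 1/0.625) = 2.40×10^5 W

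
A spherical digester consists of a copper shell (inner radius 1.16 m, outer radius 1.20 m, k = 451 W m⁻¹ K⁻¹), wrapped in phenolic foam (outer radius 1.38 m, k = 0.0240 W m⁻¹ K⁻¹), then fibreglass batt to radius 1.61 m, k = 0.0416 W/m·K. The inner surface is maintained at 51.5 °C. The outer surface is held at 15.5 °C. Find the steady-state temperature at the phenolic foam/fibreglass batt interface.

Resistance network (inner→outer):
  R_copper = (1/1.16 − 1/1.20)/(4πk) = 0.02874/(4π·451) = 5.070×10^-6 K/W
  R_phenolic foam = (1/1.20 − 1/1.38)/(4πk) = 0.1087/(4π·0.0240) = 0.3604 K/W
  R_fibreglass batt = (1/1.38 − 1/1.61)/(4πk) = 0.1035/(4π·0.0416) = 0.1980 K/W
ΣR = 5.070×10^-6 + 0.3604 + 0.1980 = 0.5584 K/W
Q = ΔT/ΣR = (51.5 °C − 15.5 °C)/0.5584 = 64.47 W
From the inner boundary to the phenolic foam/fibreglass batt interface, ΣR_partial = 0.3604 K/W.
T_interface = T_in − Q·ΣR_partial = 51.5 °C − (64.47)(0.3604) = 28.3 °C

T = 28.3 °C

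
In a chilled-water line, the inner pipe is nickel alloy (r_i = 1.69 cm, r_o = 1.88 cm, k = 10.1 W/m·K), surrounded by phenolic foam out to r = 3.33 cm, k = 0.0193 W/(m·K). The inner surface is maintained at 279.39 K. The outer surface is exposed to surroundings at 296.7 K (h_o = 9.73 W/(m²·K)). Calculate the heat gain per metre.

Q' = 3.32 W/m

Treat each layer as a resistance in series:
  R'_nickel alloy = ln(0.0188/0.0169)/(2πk) = 0.1065/(2π·10.1) = 0.001679 m·K/W
  R'_phenolic foam = ln(0.0333/0.0188)/(2πk) = 0.5717/(2π·0.0193) = 4.714 m·K/W
  R'_conv,out = 1/(2πr h) = 1/(2π·0.0333·9.73) = 0.4912 m·K/W
ΣR = 0.001679 + 4.714 + 0.4912 = 5.207 m·K/W
Q' = ΔT/ΣR = (279.39 K − 296.7 K)/5.207 = -3.32 W/m
(Negative Q' ⇒ heat flows inward; heat gain = 3.32 W/m.)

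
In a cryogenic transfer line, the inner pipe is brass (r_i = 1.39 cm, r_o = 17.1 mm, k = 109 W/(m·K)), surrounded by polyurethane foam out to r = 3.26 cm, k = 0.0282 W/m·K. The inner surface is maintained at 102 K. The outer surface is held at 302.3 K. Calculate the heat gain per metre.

Q' = 55.0 W/m

Resistance network (inner→outer):
  R'_brass = ln(0.0171/0.0139)/(2πk) = 0.2072/(2π·109) = 3.025×10^-4 m·K/W
  R'_polyurethane foam = ln(0.0326/0.0171)/(2πk) = 0.6452/(2π·0.0282) = 3.642 m·K/W
ΣR = 3.025×10^-4 + 3.642 = 3.642 m·K/W
Q' = ΔT/ΣR = (102 K − 302.3 K)/3.642 = -55.0 W/m
(Negative Q' ⇒ heat flows inward; heat gain = 55.0 W/m.)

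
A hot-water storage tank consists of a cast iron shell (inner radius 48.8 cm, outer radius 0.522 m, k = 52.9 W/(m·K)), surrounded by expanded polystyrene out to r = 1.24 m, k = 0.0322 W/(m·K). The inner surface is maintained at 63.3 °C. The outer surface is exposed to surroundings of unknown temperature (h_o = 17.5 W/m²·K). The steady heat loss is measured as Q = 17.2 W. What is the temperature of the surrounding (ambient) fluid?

Sum the resistances:
  R_cast iron = (1/0.488 − 1/0.522)/(4πk) = 0.1335/(4π·52.9) = 2.008×10^-4 K/W
  R_expanded polystyrene = (1/0.522 − 1/1.24)/(4πk) = 1.109/(4π·0.0322) = 2.741 K/W
  R_conv,out = 1/(4πr²h) = 1/(4π·1.24²·17.5) = 0.002957 K/W
ΣR = 2.745 K/W
ΔT = Q·ΣR = 17.2 × 2.745 = 47.21 K
Heat flows outward, so T_out = T_in − ΔT = 63.3 − 47.21 = 16.1 °C

T_out = 16.1 °C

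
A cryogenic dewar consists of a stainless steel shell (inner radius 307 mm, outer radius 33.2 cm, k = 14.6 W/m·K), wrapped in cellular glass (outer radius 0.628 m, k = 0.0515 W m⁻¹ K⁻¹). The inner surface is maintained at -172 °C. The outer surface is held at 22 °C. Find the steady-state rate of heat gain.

Q = 88.4 W

Resistance network (inner→outer):
  R_stainless steel = (1/0.307 − 1/0.332)/(4πk) = 0.2453/(4π·14.6) = 0.001337 K/W
  R_cellular glass = (1/0.332 − 1/0.628)/(4πk) = 1.420/(4π·0.0515) = 2.194 K/W
ΣR = 0.001337 + 2.194 = 2.195 K/W
Q = ΔT/ΣR = (-172 °C − 22 °C)/2.195 = -88.4 W
(Negative Q ⇒ heat flows inward; heat gain = 88.4 W.)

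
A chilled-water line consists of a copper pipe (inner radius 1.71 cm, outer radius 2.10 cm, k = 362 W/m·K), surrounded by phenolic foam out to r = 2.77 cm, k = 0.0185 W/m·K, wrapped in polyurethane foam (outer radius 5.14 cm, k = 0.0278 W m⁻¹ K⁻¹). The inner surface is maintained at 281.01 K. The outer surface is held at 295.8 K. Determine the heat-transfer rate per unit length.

Q' = 2.50 W/m

Series thermal resistances, inner to outer:
  R'_copper = ln(0.0210/0.0171)/(2πk) = 0.2054/(2π·362) = 9.032×10^-5 m·K/W
  R'_phenolic foam = ln(0.0277/0.0210)/(2πk) = 0.2769/(2π·0.0185) = 2.382 m·K/W
  R'_polyurethane foam = ln(0.0514/0.0277)/(2πk) = 0.6182/(2π·0.0278) = 3.539 m·K/W
ΣR = 9.032×10^-5 + 2.382 + 3.539 = 5.921 m·K/W
Q' = ΔT/ΣR = (281.01 K − 295.8 K)/5.921 = -2.50 W/m
(Negative Q' ⇒ heat flows inward; heat gain = 2.50 W/m.)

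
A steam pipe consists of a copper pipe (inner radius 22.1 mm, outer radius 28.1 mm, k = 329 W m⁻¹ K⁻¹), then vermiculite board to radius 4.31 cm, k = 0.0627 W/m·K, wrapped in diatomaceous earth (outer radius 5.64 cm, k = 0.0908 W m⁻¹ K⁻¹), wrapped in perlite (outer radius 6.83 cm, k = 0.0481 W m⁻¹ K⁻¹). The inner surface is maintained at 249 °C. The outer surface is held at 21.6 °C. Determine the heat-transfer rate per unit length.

Q' = 104 W/m

Resistance network (inner→outer):
  R'_copper = ln(0.0281/0.0221)/(2πk) = 0.2402/(2π·329) = 1.162×10^-4 m·K/W
  R'_vermiculite board = ln(0.0431/0.0281)/(2πk) = 0.4278/(2π·0.0627) = 1.086 m·K/W
  R'_diatomaceous earth = ln(0.0564/0.0431)/(2πk) = 0.2689/(2π·0.0908) = 0.4714 m·K/W
  R'_perlite = ln(0.0683/0.0564)/(2πk) = 0.1914/(2π·0.0481) = 0.6334 m·K/W
ΣR = 1.162×10^-4 + 1.086 + 0.4714 + 0.6334 = 2.191 m·K/W
Q' = ΔT/ΣR = (249 °C − 21.6 °C)/2.191 = 104 W/m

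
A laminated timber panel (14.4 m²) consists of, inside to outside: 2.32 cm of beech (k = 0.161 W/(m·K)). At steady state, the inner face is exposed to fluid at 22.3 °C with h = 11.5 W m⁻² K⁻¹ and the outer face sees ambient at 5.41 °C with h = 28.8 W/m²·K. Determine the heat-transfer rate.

Treat each layer as a resistance in series:
  R_conv,in = 1/(hA) = 1/(11.5·14.4) = 0.006039 K/W
  R_beech = L/(kA) = 0.0232/(0.161·14.4) = 0.01001 K/W
  R_conv,out = 1/(hA) = 1/(28.8·14.4) = 0.002411 K/W
ΣR = 0.006039 + 0.01001 + 0.002411 = 0.01846 K/W
Q = ΔT/ΣR = (22.3 °C − 5.41 °C)/0.01846 = 915 W

Q = 915 W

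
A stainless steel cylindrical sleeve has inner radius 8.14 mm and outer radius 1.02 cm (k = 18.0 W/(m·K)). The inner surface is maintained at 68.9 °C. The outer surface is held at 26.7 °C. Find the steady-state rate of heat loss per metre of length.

Q' = 2πk·ΔT/ln(r₂/r₁) = 2π × 18.0 × 42.2 / ln(0.0102/0.00814) = 21200 W/m

Q' = 21.2 kW/m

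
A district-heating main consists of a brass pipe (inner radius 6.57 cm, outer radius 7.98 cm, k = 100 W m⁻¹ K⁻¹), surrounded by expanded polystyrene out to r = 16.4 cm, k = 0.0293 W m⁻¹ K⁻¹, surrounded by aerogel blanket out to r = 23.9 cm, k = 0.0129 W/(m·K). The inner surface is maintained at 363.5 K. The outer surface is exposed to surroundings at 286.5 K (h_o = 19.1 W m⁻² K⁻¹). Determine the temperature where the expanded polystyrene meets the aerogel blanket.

T = 328.4 K

Treat each layer as a resistance in series:
  R'_brass = ln(0.0798/0.0657)/(2πk) = 0.1944/(2π·100) = 3.094×10^-4 m·K/W
  R'_expanded polystyrene = ln(0.164/0.0798)/(2πk) = 0.7203/(2π·0.0293) = 3.913 m·K/W
  R'_aerogel blanket = ln(0.239/0.164)/(2πk) = 0.3766/(2π·0.0129) = 4.646 m·K/W
  R'_conv,out = 1/(2πr h) = 1/(2π·0.239·19.1) = 0.03486 m·K/W
ΣR = 3.094×10^-4 + 3.913 + 4.646 + 0.03486 = 8.594 m·K/W
Q' = ΔT/ΣR = (363.5 K − 286.5 K)/8.594 = 8.960 W/m
From the inner boundary to the expanded polystyrene/aerogel blanket interface, ΣR_partial = 3.913 m·K/W.
T_interface = T_in − Q'·ΣR_partial = 363.5 K − (8.960)(3.913) = 328.4 K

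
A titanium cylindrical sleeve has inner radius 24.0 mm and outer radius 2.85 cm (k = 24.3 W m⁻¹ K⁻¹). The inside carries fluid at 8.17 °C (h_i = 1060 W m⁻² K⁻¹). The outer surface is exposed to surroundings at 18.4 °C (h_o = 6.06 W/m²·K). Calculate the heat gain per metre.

Series thermal resistances, inner to outer:
  R'_conv,in = 1/(2πr h) = 1/(2π·0.0240·1060) = 0.006256 m·K/W
  R'_titanium = ln(0.0285/0.0240)/(2πk) = 0.1719/(2π·24.3) = 0.001126 m·K/W
  R'_conv,out = 1/(2πr h) = 1/(2π·0.0285·6.06) = 0.9215 m·K/W
ΣR = 0.006256 + 0.001126 + 0.9215 = 0.9289 m·K/W
Q' = ΔT/ΣR = (8.17 °C − 18.4 °C)/0.9289 = -11.0 W/m
(Negative Q' ⇒ heat flows inward; heat gain = 11.0 W/m.)

Q' = 11.0 W/m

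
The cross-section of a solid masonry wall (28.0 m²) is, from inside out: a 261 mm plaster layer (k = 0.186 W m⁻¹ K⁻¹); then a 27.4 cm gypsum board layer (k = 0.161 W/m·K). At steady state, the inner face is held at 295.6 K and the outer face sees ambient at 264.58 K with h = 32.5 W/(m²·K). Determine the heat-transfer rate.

Series thermal resistances, inner to outer:
  R_plaster = L/(kA) = 0.261/(0.186·28.0) = 0.05012 K/W
  R_gypsum board = L/(kA) = 0.274/(0.161·28.0) = 0.06078 K/W
  R_conv,out = 1/(hA) = 1/(32.5·28.0) = 0.001099 K/W
ΣR = 0.05012 + 0.06078 + 0.001099 = 0.1120 K/W
Q = ΔT/ΣR = (295.6 K − 264.58 K)/0.1120 = 277 W

Q = 277 W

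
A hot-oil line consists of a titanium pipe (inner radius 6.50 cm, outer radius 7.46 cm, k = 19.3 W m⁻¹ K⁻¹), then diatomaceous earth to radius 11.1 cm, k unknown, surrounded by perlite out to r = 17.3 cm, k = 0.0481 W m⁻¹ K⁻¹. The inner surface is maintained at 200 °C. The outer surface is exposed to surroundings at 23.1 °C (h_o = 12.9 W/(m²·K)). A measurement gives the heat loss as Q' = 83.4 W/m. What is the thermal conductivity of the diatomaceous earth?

k = 0.109 W/m·K

ΣR = ΔT/Q' = |200 − 23.1|/83.4 = 2.121 m·K/W
Known resistances:
  R'_titanium = ln(0.0746/0.0650)/(2πk) = 0.1378/(2π·19.3) = 0.001136 m·K/W
  R'_perlite = ln(0.173/0.111)/(2πk) = 0.4438/(2π·0.0481) = 1.468 m·K/W
  R'_conv,out = 1/(2πr h) = 1/(2π·0.173·12.9) = 0.07132 m·K/W
R_diatomaceous earth = ΣR − ΣR_known = 2.121 − 1.540 = 0.5810 m·K/W
ln(r₂/r₁)/(2πk) = 0.5810 ⇒ k = 0.3974/(2π·0.5810) = 0.109 W/m·K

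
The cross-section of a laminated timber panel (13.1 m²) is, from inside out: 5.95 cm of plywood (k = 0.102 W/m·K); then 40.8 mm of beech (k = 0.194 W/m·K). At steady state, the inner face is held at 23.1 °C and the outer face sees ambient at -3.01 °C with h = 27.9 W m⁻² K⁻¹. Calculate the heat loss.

Q = 412 W

Treat each layer as a resistance in series:
  R_plywood = L/(kA) = 0.0595/(0.102·13.1) = 0.04453 K/W
  R_beech = L/(kA) = 0.0408/(0.194·13.1) = 0.01605 K/W
  R_conv,out = 1/(hA) = 1/(27.9·13.1) = 0.002736 K/W
ΣR = 0.04453 + 0.01605 + 0.002736 = 0.06332 K/W
Q = ΔT/ΣR = (23.1 °C − -3.01 °C)/0.06332 = 412 W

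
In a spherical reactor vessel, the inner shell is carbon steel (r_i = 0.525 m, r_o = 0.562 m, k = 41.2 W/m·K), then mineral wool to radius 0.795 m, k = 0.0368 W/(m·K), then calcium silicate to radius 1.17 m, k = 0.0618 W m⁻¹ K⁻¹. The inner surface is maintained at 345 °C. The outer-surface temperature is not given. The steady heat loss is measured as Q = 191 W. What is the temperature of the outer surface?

Series resistances:
  R_carbon steel = (1/0.525 − 1/0.562)/(4πk) = 0.1254/(4π·41.2) = 2.422×10^-4 K/W
  R_mineral wool = (1/0.562 − 1/0.795)/(4πk) = 0.5215/(4π·0.0368) = 1.128 K/W
  R_calcium silicate = (1/0.795 − 1/1.17)/(4πk) = 0.4032/(4π·0.0618) = 0.5191 K/W
ΣR = 1.647 K/W
ΔT = Q·ΣR = 191 × 1.647 = 314.6 K
Heat flows outward, so T_out = T_in − ΔT = 345 − 314.6 = 30.4 °C

T_out = 30.4 °C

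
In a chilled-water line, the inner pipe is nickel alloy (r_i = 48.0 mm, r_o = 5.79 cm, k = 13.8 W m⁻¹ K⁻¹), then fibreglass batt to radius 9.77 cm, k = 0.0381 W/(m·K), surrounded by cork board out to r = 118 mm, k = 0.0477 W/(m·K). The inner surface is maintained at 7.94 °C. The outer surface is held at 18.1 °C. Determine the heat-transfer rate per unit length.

Q' = 3.61 W/m

Treat each layer as a resistance in series:
  R'_nickel alloy = ln(0.0579/0.0480)/(2πk) = 0.1875/(2π·13.8) = 0.002163 m·K/W
  R'_fibreglass batt = ln(0.0977/0.0579)/(2πk) = 0.5232/(2π·0.0381) = 2.185 m·K/W
  R'_cork board = ln(0.118/0.0977)/(2πk) = 0.1888/(2π·0.0477) = 0.6299 m·K/W
ΣR = 0.002163 + 2.185 + 0.6299 = 2.817 m·K/W
Q' = ΔT/ΣR = (7.94 °C − 18.1 °C)/2.817 = -3.61 W/m
(Negative Q' ⇒ heat flows inward; heat gain = 3.61 W/m.)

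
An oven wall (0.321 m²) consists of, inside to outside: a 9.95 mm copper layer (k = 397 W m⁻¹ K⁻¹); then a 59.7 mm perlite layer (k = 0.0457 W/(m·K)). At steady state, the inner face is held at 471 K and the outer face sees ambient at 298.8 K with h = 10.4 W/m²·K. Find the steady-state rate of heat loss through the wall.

Series thermal resistances, inner to outer:
  R_copper = L/(kA) = 0.00995/(397·0.321) = 7.808×10^-5 K/W
  R_perlite = L/(kA) = 0.0597/(0.0457·0.321) = 4.070 K/W
  R_conv,out = 1/(hA) = 1/(10.4·0.321) = 0.2995 K/W
ΣR = 7.808×10^-5 + 4.070 + 0.2995 = 4.370 K/W
Q = ΔT/ΣR = (471 K − 298.8 K)/4.370 = 39.4 W

Q = 39.4 W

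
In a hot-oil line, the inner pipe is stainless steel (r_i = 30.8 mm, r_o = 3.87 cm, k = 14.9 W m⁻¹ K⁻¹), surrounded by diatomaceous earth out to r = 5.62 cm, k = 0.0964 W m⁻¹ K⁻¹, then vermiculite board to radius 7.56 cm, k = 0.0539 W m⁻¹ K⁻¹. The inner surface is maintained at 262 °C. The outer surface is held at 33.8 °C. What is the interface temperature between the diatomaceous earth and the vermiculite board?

T = 168 °C

Treat each layer as a resistance in series:
  R'_stainless steel = ln(0.0387/0.0308)/(2πk) = 0.2283/(2π·14.9) = 0.002439 m·K/W
  R'_diatomaceous earth = ln(0.0562/0.0387)/(2πk) = 0.3731/(2π·0.0964) = 0.6159 m·K/W
  R'_vermiculite board = ln(0.0756/0.0562)/(2πk) = 0.2965/(2π·0.0539) = 0.8756 m·K/W
ΣR = 0.002439 + 0.6159 + 0.8756 = 1.494 m·K/W
Q' = ΔT/ΣR = (262 °C − 33.8 °C)/1.494 = 152.7 W/m
From the inner boundary to the diatomaceous earth/vermiculite board interface, ΣR_partial = 0.6183 m·K/W.
T_interface = T_in − Q'·ΣR_partial = 262 °C − (152.7)(0.6183) = 168 °C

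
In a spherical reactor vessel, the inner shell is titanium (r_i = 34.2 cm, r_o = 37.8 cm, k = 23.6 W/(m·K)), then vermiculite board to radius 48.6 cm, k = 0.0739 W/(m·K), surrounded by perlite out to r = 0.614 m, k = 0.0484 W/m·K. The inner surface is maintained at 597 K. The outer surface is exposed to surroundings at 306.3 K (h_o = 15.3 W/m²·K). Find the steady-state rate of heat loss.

Q = 215 W

Series thermal resistances, inner to outer:
  R_titanium = (1/0.342 − 1/0.378)/(4πk) = 0.2785/(4π·23.6) = 9.390×10^-4 K/W
  R_vermiculite board = (1/0.378 − 1/0.486)/(4πk) = 0.5879/(4π·0.0739) = 0.6331 K/W
  R_perlite = (1/0.486 − 1/0.614)/(4πk) = 0.4289/(4π·0.0484) = 0.7053 K/W
  R_conv,out = 1/(4πr²h) = 1/(4π·0.614²·15.3) = 0.01380 K/W
ΣR = 9.390×10^-4 + 0.6331 + 0.7053 + 0.01380 = 1.353 K/W
Q = ΔT/ΣR = (597 K − 306.3 K)/1.353 = 215 W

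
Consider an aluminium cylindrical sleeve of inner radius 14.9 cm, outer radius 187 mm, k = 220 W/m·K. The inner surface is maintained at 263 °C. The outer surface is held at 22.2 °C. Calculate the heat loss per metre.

Q' = 1470 kW/m

Q' = 2πk·ΔT/ln(r₂/r₁) = 2π × 220 × 240.8 / ln(0.187/0.149) = 1.47×10^6 W/m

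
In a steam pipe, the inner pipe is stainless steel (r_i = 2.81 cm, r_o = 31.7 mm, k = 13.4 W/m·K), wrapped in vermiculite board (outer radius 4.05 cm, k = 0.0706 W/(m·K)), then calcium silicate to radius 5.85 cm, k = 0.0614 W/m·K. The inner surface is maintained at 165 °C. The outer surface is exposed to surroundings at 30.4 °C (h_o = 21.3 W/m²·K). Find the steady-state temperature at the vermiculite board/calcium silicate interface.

Resistance network (inner→outer):
  R'_stainless steel = ln(0.0317/0.0281)/(2πk) = 0.1205/(2π·13.4) = 0.001432 m·K/W
  R'_vermiculite board = ln(0.0405/0.0317)/(2πk) = 0.2450/(2π·0.0706) = 0.5523 m·K/W
  R'_calcium silicate = ln(0.0585/0.0405)/(2πk) = 0.3677/(2π·0.0614) = 0.9532 m·K/W
  R'_conv,out = 1/(2πr h) = 1/(2π·0.0585·21.3) = 0.1277 m·K/W
ΣR = 0.001432 + 0.5523 + 0.9532 + 0.1277 = 1.635 m·K/W
Q' = ΔT/ΣR = (165 °C − 30.4 °C)/1.635 = 82.32 W/m
From the inner boundary to the vermiculite board/calcium silicate interface, ΣR_partial = 0.5537 m·K/W.
T_interface = T_in − Q'·ΣR_partial = 165 °C − (82.32)(0.5537) = 119 °C

T = 119 °C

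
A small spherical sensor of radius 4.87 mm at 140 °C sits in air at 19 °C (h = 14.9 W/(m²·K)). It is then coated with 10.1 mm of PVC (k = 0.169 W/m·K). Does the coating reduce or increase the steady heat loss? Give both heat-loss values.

increases: 0.537 → 1.36 W

Critical radius for a sphere: r_cr = 2k/h = 0.0227 m = 2.27 cm.
Outer radius after coating: r₂ = 0.00487 + 0.0101 = 0.01497 m.
Since r₁ < r_cr and r₂ ≤ r_cr, the coating moves toward the maximum at r_cr — heat loss rises.
Bare: R = 1/(4πr₁²h) = 225.2 K/W; Q = 121/225.2 = 0.537 W.
Coated: R = R_cond + R_conv = 89.07 K/W; Q = 121/89.07 = 1.36 W.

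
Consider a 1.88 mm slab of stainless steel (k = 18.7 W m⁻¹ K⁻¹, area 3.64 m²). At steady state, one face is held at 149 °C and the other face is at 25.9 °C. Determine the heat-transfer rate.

Q = 4460 kW

Q = kA·ΔT/L = 18.7 × 3.64 × |149 °C − 25.9 °C| / 0.00188 = 4.46×10^6 W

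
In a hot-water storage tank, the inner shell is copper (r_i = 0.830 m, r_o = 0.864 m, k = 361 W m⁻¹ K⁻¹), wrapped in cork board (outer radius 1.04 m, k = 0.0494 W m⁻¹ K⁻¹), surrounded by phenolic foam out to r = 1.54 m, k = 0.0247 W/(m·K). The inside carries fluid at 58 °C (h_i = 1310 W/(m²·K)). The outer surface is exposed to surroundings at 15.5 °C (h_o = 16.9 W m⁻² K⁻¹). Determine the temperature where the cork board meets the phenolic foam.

T = 47.9 °C

Series thermal resistances, inner to outer:
  R_conv,in = 1/(4πr²h) = 1/(4π·0.830²·1310) = 8.818×10^-5 K/W
  R_copper = (1/0.830 − 1/0.864)/(4πk) = 0.04741/(4π·361) = 1.045×10^-5 K/W
  R_cork board = (1/0.864 − 1/1.04)/(4πk) = 0.1959/(4π·0.0494) = 0.3155 K/W
  R_phenolic foam = (1/1.04 − 1/1.54)/(4πk) = 0.3122/(4π·0.0247) = 1.006 K/W
  R_conv,out = 1/(4πr²h) = 1/(4π·1.54²·16.9) = 0.001985 K/W
ΣR = 8.818×10^-5 + 1.045×10^-5 + 0.3155 + 1.006 + 0.001985 = 1.324 K/W
Q = ΔT/ΣR = (58 °C − 15.5 °C)/1.324 = 32.10 W
From the inner boundary to the cork board/phenolic foam interface, ΣR_partial = 0.3156 K/W.
T_interface = T_in − Q·ΣR_partial = 58 °C − (32.10)(0.3156) = 47.9 °C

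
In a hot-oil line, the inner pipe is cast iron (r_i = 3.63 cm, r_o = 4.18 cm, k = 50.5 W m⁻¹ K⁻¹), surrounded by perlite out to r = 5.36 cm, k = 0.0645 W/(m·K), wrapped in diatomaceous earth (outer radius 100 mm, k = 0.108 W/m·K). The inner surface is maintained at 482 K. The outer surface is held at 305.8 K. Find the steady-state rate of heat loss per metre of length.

Series thermal resistances, inner to outer:
  R'_cast iron = ln(0.0418/0.0363)/(2πk) = 0.1411/(2π·50.5) = 4.446×10^-4 m·K/W
  R'_perlite = ln(0.0536/0.0418)/(2πk) = 0.2487/(2π·0.0645) = 0.6136 m·K/W
  R'_diatomaceous earth = ln(0.100/0.0536)/(2πk) = 0.6236/(2π·0.108) = 0.9190 m·K/W
ΣR = 4.446×10^-4 + 0.6136 + 0.9190 = 1.533 m·K/W
Q' = ΔT/ΣR = (482 K − 305.8 K)/1.533 = 115 W/m

Q' = 115 W/m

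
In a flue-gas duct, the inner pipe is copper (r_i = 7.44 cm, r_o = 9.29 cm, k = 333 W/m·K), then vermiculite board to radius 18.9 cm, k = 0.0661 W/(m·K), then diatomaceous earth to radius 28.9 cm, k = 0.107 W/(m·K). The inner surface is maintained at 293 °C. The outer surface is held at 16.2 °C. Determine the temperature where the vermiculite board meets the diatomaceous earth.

T = 90.9 °C

Resistance network (inner→outer):
  R'_copper = ln(0.0929/0.0744)/(2πk) = 0.2221/(2π·333) = 1.061×10^-4 m·K/W
  R'_vermiculite board = ln(0.189/0.0929)/(2πk) = 0.7102/(2π·0.0661) = 1.710 m·K/W
  R'_diatomaceous earth = ln(0.289/0.189)/(2πk) = 0.4247/(2π·0.107) = 0.6317 m·K/W
ΣR = 1.061×10^-4 + 1.710 + 0.6317 = 2.342 m·K/W
Q' = ΔT/ΣR = (293 °C − 16.2 °C)/2.342 = 118.2 W/m
From the inner boundary to the vermiculite board/diatomaceous earth interface, ΣR_partial = 1.710 m·K/W.
T_interface = T_in − Q'·ΣR_partial = 293 °C − (118.2)(1.710) = 90.9 °C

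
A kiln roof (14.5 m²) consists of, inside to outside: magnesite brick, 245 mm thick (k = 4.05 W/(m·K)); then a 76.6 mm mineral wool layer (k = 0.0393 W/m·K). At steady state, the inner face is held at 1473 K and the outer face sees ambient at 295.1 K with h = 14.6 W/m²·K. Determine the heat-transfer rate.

Q = 8220 W

Resistance network (inner→outer):
  R_magnesite brick = L/(kA) = 0.245/(4.05·14.5) = 0.004172 K/W
  R_mineral wool = L/(kA) = 0.0766/(0.0393·14.5) = 0.1344 K/W
  R_conv,out = 1/(hA) = 1/(14.6·14.5) = 0.004724 K/W
ΣR = 0.004172 + 0.1344 + 0.004724 = 0.1433 K/W
Q = ΔT/ΣR = (1473 K − 295.1 K)/0.1433 = 8220 W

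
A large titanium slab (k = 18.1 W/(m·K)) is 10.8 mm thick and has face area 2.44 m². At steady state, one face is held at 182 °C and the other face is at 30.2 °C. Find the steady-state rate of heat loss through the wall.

Q = kA·ΔT/L = 18.1 × 2.44 × |182 °C − 30.2 °C| / 0.0108 = 6.21×10^5 W

Q = 621 kW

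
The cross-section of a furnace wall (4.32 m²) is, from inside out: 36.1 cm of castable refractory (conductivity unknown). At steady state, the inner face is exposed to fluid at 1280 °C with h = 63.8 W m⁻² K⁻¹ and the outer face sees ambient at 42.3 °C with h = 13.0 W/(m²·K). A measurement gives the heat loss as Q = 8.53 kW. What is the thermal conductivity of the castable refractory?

ΣR = ΔT/Q = |1280 − 42.3|/8530 = 0.1451 K/W
Known resistances:
  R_conv,in = 1/(hA) = 1/(63.8·4.32) = 0.003628 K/W
  R_conv,out = 1/(hA) = 1/(13.0·4.32) = 0.01781 K/W
R_castable refractory = ΣR − ΣR_known = 0.1451 − 0.02144 = 0.1237 K/W
L/(kA) = 0.1237 ⇒ k = 0.361/(0.1237·4.32) = 0.676 W/m·K

k = 0.676 W/m·K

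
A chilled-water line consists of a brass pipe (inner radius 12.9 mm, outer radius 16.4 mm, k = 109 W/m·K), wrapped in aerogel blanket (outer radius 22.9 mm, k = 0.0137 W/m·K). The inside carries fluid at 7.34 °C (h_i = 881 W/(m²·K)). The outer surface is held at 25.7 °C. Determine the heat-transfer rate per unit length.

Q' = 4.72 W/m

Treat each layer as a resistance in series:
  R'_conv,in = 1/(2πr h) = 1/(2π·0.0129·881) = 0.01400 m·K/W
  R'_brass = ln(0.0164/0.0129)/(2πk) = 0.2401/(2π·109) = 3.505×10^-4 m·K/W
  R'_aerogel blanket = ln(0.0229/0.0164)/(2πk) = 0.3339/(2π·0.0137) = 3.878 m·K/W
ΣR = 0.01400 + 3.505×10^-4 + 3.878 = 3.892 m·K/W
Q' = ΔT/ΣR = (7.34 °C − 25.7 °C)/3.892 = -4.72 W/m
(Negative Q' ⇒ heat flows inward; heat gain = 4.72 W/m.)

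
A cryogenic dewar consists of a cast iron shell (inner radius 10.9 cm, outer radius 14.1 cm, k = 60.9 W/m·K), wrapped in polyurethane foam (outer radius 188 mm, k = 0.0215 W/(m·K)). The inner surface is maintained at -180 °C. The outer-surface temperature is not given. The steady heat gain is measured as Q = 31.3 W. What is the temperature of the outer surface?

T_out = 25.5 °C

Series resistances:
  R_cast iron = (1/0.109 − 1/0.141)/(4πk) = 2.082/(4π·60.9) = 0.002721 K/W
  R_polyurethane foam = (1/0.141 − 1/0.188)/(4πk) = 1.773/(4π·0.0215) = 6.563 K/W
ΣR = 6.565 K/W
ΔT = Q·ΣR = 31.3 × 6.565 = 205.5 K
Heat flows inward, so T_out = T_in + ΔT = -180 + 205.5 = 25.5 °C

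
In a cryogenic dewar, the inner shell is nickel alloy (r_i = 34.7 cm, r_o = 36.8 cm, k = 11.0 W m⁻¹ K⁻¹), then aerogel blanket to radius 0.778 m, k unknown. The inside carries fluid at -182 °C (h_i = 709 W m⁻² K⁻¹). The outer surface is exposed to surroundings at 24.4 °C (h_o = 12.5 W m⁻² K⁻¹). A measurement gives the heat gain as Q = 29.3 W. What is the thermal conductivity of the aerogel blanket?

k = 0.0162 W/m·K

ΣR = ΔT/Q = |-182 − 24.4|/29.3 = 7.044 K/W
Known resistances:
  R_conv,in = 1/(4πr²h) = 1/(4π·0.347²·709) = 9.321×10^-4 K/W
  R_nickel alloy = (1/0.347 − 1/0.368)/(4πk) = 0.1645/(4π·11.0) = 0.001190 K/W
  R_conv,out = 1/(4πr²h) = 1/(4π·0.778²·12.5) = 0.01052 K/W
R_aerogel blanket = ΣR − ΣR_known = 7.044 − 0.01264 = 7.031 K/W
(1/r₁−1/r₂)/(4πk) = 7.031 ⇒ k = 1.432/(4π·7.031) = 0.0162 W/m·K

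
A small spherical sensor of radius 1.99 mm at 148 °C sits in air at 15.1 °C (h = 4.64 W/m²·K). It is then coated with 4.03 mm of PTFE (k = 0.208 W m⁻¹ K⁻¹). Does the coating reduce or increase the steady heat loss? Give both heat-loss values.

increases: 0.0307 → 0.221 W

Critical radius for a sphere: r_cr = 2k/h = 0.0897 m = 8.97 cm.
Outer radius after coating: r₂ = 0.00199 + 0.00403 = 0.00602 m.
Since r₁ < r_cr and r₂ ≤ r_cr, the coating moves toward the maximum at r_cr — heat loss rises.
Bare: R = 1/(4πr₁²h) = 4331 K/W; Q = 132.9/4331 = 0.0307 W.
Coated: R = R_cond + R_conv = 601.9 K/W; Q = 132.9/601.9 = 0.221 W.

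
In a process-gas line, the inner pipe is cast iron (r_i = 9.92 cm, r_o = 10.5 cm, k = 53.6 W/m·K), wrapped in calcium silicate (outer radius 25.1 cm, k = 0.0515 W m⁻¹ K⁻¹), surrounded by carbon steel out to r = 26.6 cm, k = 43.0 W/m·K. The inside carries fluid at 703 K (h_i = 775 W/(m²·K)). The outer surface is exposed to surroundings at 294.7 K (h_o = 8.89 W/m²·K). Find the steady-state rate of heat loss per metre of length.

Series thermal resistances, inner to outer:
  R'_conv,in = 1/(2πr h) = 1/(2π·0.0992·775) = 0.002070 m·K/W
  R'_cast iron = ln(0.105/0.0992)/(2πk) = 0.05682/(2π·53.6) = 1.687×10^-4 m·K/W
  R'_calcium silicate = ln(0.251/0.105)/(2πk) = 0.8715/(2π·0.0515) = 2.693 m·K/W
  R'_carbon steel = ln(0.266/0.251)/(2πk) = 0.05804/(2π·43.0) = 2.148×10^-4 m·K/W
  R'_conv,out = 1/(2πr h) = 1/(2π·0.266·8.89) = 0.06730 m·K/W
ΣR = 0.002070 + 1.687×10^-4 + 2.693 + 2.148×10^-4 + 0.06730 = 2.763 m·K/W
Q' = ΔT/ΣR = (703 K − 294.7 K)/2.763 = 148 W/m

Q' = 148 W/m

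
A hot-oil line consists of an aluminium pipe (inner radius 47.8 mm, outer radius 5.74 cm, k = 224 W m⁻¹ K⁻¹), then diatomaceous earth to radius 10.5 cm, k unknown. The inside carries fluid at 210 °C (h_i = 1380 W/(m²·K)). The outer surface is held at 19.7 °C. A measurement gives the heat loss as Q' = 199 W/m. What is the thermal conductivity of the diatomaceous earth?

k = 0.101 W/m·K

ΣR = ΔT/Q' = |210 − 19.7|/199 = 0.9563 m·K/W
Known resistances:
  R'_conv,in = 1/(2πr h) = 1/(2π·0.0478·1380) = 0.002413 m·K/W
  R'_aluminium = ln(0.0574/0.0478)/(2πk) = 0.1830/(2π·224) = 1.300×10^-4 m·K/W
R_diatomaceous earth = ΣR − ΣR_known = 0.9563 − 0.002543 = 0.9538 m·K/W
ln(r₂/r₁)/(2πk) = 0.9538 ⇒ k = 0.6039/(2π·0.9538) = 0.101 W/m·K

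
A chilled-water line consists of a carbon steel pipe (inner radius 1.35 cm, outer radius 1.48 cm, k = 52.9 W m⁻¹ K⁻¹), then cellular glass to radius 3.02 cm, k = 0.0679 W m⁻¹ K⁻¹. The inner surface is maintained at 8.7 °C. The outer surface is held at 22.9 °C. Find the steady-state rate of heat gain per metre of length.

Q' = 8.49 W/m

Resistance network (inner→outer):
  R'_carbon steel = ln(0.0148/0.0135)/(2πk) = 0.09194/(2π·52.9) = 2.766×10^-4 m·K/W
  R'_cellular glass = ln(0.0302/0.0148)/(2πk) = 0.7132/(2π·0.0679) = 1.672 m·K/W
ΣR = 2.766×10^-4 + 1.672 = 1.672 m·K/W
Q' = ΔT/ΣR = (8.7 °C − 22.9 °C)/1.672 = -8.49 W/m
(Negative Q' ⇒ heat flows inward; heat gain = 8.49 W/m.)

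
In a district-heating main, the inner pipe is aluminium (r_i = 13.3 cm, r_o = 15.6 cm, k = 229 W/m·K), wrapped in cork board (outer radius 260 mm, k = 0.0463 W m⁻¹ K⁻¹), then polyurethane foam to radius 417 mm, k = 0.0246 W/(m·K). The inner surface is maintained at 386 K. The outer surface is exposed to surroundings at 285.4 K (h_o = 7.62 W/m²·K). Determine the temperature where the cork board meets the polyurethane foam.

Treat each layer as a resistance in series:
  R'_aluminium = ln(0.156/0.133)/(2πk) = 0.1595/(2π·229) = 1.109×10^-4 m·K/W
  R'_cork board = ln(0.260/0.156)/(2πk) = 0.5108/(2π·0.0463) = 1.756 m·K/W
  R'_polyurethane foam = ln(0.417/0.260)/(2πk) = 0.4724/(2π·0.0246) = 3.056 m·K/W
  R'_conv,out = 1/(2πr h) = 1/(2π·0.417·7.62) = 0.05009 m·K/W
ΣR = 1.109×10^-4 + 1.756 + 3.056 + 0.05009 = 4.862 m·K/W
Q' = ΔT/ΣR = (386 K − 285.4 K)/4.862 = 20.69 W/m
From the inner boundary to the cork board/polyurethane foam interface, ΣR_partial = 1.756 m·K/W.
T_interface = T_in − Q'·ΣR_partial = 386 K − (20.69)(1.756) = 349.7 K

T = 349.7 K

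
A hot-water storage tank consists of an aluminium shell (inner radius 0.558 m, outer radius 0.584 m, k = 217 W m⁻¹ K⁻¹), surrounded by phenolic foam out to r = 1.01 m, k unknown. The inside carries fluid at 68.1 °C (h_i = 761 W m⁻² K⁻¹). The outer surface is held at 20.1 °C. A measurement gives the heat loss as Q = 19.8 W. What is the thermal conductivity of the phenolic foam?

k = 0.0237 W/m·K

ΣR = ΔT/Q = |68.1 − 20.1|/19.8 = 2.424 K/W
Known resistances:
  R_conv,in = 1/(4πr²h) = 1/(4π·0.558²·761) = 3.358×10^-4 K/W
  R_aluminium = (1/0.558 − 1/0.584)/(4πk) = 0.07979/(4π·217) = 2.926×10^-5 K/W
R_phenolic foam = ΣR − ΣR_known = 2.424 − 3.651×10^-4 = 2.424 K/W
(1/r₁−1/r₂)/(4πk) = 2.424 ⇒ k = 0.7222/(4π·2.424) = 0.0237 W/m·K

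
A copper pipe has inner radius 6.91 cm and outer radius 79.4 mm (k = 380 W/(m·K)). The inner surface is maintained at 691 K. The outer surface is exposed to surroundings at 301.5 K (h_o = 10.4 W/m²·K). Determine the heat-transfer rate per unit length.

Q' = 2.02 kW/m

Treat each layer as a resistance in series:
  R'_copper = ln(0.0794/0.0691)/(2πk) = 0.1389/(2π·380) = 5.819×10^-5 m·K/W
  R'_conv,out = 1/(2πr h) = 1/(2π·0.0794·10.4) = 0.1927 m·K/W
ΣR = 5.819×10^-5 + 0.1927 = 0.1928 m·K/W
Q' = ΔT/ΣR = (691 K − 301.5 K)/0.1928 = 2020 W/m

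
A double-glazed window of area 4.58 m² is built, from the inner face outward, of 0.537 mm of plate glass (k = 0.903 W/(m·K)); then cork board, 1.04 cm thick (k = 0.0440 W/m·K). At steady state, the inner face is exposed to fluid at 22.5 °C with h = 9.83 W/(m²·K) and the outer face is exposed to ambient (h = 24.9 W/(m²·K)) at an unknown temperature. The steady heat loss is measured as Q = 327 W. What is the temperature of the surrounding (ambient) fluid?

Sum the resistances:
  R_conv,in = 1/(hA) = 1/(9.83·4.58) = 0.02221 K/W
  R_plate glass = L/(kA) = 5.37×10^-4/(0.903·4.58) = 1.298×10^-4 K/W
  R_cork board = L/(kA) = 0.0104/(0.0440·4.58) = 0.05161 K/W
  R_conv,out = 1/(hA) = 1/(24.9·4.58) = 0.008769 K/W
ΣR = 0.08272 K/W
ΔT = Q·ΣR = 327 × 0.08272 = 27.05 K
Heat flows outward, so T_out = T_in − ΔT = 22.5 − 27.05 = -4.55 °C

T_out = -4.55 °C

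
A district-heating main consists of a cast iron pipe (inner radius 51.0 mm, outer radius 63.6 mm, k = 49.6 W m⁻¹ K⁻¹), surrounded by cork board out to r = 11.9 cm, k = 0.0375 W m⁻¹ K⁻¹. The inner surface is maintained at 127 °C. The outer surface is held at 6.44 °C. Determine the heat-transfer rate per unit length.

Q' = 45.3 W/m

Treat each layer as a resistance in series:
  R'_cast iron = ln(0.0636/0.0510)/(2πk) = 0.2208/(2π·49.6) = 7.085×10^-4 m·K/W
  R'_cork board = ln(0.119/0.0636)/(2πk) = 0.6265/(2π·0.0375) = 2.659 m·K/W
ΣR = 7.085×10^-4 + 2.659 = 2.660 m·K/W
Q' = ΔT/ΣR = (127 °C − 6.44 °C)/2.660 = 45.3 W/m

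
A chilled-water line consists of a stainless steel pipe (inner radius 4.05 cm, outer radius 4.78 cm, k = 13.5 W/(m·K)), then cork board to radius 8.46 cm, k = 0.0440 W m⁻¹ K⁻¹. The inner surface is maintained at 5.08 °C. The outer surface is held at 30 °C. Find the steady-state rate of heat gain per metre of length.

Q' = 12.1 W/m

Resistance network (inner→outer):
  R'_stainless steel = ln(0.0478/0.0405)/(2πk) = 0.1657/(2π·13.5) = 0.001954 m·K/W
  R'_cork board = ln(0.0846/0.0478)/(2πk) = 0.5709/(2π·0.0440) = 2.065 m·K/W
ΣR = 0.001954 + 2.065 = 2.067 m·K/W
Q' = ΔT/ΣR = (5.08 °C − 30 °C)/2.067 = -12.1 W/m
(Negative Q' ⇒ heat flows inward; heat gain = 12.1 W/m.)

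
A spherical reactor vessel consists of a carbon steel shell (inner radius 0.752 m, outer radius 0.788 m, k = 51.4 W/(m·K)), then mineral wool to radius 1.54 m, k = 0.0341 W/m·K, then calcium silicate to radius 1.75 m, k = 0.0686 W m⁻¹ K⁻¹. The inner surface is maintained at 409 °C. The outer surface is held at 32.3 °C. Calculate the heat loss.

Q = 245 W

Resistance network (inner→outer):
  R_carbon steel = (1/0.752 − 1/0.788)/(4πk) = 0.06075/(4π·51.4) = 9.406×10^-5 K/W
  R_mineral wool = (1/0.788 − 1/1.54)/(4πk) = 0.6197/(4π·0.0341) = 1.446 K/W
  R_calcium silicate = (1/1.54 − 1/1.75)/(4πk) = 0.07792/(4π·0.0686) = 0.09039 K/W
ΣR = 9.406×10^-5 + 1.446 + 0.09039 = 1.536 K/W
Q = ΔT/ΣR = (409 °C − 32.3 °C)/1.536 = 245 W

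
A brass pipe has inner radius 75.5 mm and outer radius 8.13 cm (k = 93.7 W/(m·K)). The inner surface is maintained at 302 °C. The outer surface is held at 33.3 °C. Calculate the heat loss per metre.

Q' = 2140 kW/m

Q' = 2πk·ΔT/ln(r₂/r₁) = 2π × 93.7 × 268.7 / ln(0.0813/0.0755) = 2.14×10^6 W/m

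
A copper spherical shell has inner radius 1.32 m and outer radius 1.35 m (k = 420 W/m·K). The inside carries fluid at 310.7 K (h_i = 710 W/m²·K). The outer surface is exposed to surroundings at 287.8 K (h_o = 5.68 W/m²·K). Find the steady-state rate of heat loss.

Q = 2950 W

Treat each layer as a resistance in series:
  R_conv,in = 1/(4πr²h) = 1/(4π·1.32²·710) = 6.433×10^-5 K/W
  R_copper = (1/1.32 − 1/1.35)/(4πk) = 0.01684/(4π·420) = 3.190×10^-6 K/W
  R_conv,out = 1/(4πr²h) = 1/(4π·1.35²·5.68) = 0.007687 K/W
ΣR = 6.433×10^-5 + 3.190×10^-6 + 0.007687 = 0.007755 K/W
Q = ΔT/ΣR = (310.7 K − 287.8 K)/0.007755 = 2950 W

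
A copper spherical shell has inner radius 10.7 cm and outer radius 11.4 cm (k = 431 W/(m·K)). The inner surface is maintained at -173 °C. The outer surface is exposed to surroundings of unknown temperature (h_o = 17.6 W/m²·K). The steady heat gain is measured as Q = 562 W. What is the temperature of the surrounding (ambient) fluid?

Sum the resistances:
  R_copper = (1/0.107 − 1/0.114)/(4πk) = 0.5739/(4π·431) = 1.060×10^-4 K/W
  R_conv,out = 1/(4πr²h) = 1/(4π·0.114²·17.6) = 0.3479 K/W
ΣR = 0.3480 K/W
ΔT = Q·ΣR = 562 × 0.3480 = 195.6 K
Heat flows inward, so T_out = T_in + ΔT = -173 + 195.6 = 22.6 °C

T_out = 22.6 °C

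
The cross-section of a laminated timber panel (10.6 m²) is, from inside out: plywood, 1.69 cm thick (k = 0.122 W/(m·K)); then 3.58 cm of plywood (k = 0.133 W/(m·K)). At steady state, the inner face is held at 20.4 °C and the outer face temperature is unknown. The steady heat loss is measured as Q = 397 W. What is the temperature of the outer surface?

Series resistances:
  R_plywood = L/(kA) = 0.0169/(0.122·10.6) = 0.01307 K/W
  R_plywood = L/(kA) = 0.0358/(0.133·10.6) = 0.02539 K/W
ΣR = 0.03846 K/W
ΔT = Q·ΣR = 397 × 0.03846 = 15.27 K
Heat flows outward, so T_out = T_in − ΔT = 20.4 − 15.27 = 5.13 °C

T_out = 5.13 °C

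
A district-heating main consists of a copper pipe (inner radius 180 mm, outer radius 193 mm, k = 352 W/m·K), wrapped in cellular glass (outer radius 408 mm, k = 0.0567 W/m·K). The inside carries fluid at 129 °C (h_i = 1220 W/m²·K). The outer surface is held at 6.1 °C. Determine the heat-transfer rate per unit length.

Q' = 58.5 W/m

Resistance network (inner→outer):
  R'_conv,in = 1/(2πr h) = 1/(2π·0.180·1220) = 7.247×10^-4 m·K/W
  R'_copper = ln(0.193/0.180)/(2πk) = 0.06973/(2π·352) = 3.153×10^-5 m·K/W
  R'_cellular glass = ln(0.408/0.193)/(2πk) = 0.7486/(2π·0.0567) = 2.101 m·K/W
ΣR = 7.247×10^-4 + 3.153×10^-5 + 2.101 = 2.102 m·K/W
Q' = ΔT/ΣR = (129 °C − 6.1 °C)/2.102 = 58.5 W/m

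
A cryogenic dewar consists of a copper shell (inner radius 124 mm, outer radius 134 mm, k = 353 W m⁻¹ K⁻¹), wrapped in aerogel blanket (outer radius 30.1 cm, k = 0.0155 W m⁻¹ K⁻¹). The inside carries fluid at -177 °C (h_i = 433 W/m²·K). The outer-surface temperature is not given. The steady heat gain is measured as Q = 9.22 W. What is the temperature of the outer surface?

Series resistances:
  R_conv,in = 1/(4πr²h) = 1/(4π·0.124²·433) = 0.01195 K/W
  R_copper = (1/0.124 − 1/0.134)/(4πk) = 0.6018/(4π·353) = 1.357×10^-4 K/W
  R_aerogel blanket = (1/0.134 − 1/0.301)/(4πk) = 4.140/(4π·0.0155) = 21.26 K/W
ΣR = 21.27 K/W
ΔT = Q·ΣR = 9.22 × 21.27 = 196.1 K
Heat flows inward, so T_out = T_in + ΔT = -177 + 196.1 = 19.1 °C

T_out = 19.1 °C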